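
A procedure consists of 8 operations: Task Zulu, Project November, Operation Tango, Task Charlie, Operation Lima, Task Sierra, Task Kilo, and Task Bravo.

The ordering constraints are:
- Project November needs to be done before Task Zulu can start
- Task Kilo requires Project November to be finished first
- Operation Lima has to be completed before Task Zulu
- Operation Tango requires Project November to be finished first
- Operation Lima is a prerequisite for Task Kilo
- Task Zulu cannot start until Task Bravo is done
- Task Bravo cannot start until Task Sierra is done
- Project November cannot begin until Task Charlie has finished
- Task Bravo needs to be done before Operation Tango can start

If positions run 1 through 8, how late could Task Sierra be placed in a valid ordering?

Every operation that must follow Task Sierra has to come after it. Tracing all chains starting from Task Sierra, those operations are: Task Zulu, Operation Tango, Task Bravo — 3 in total.
So at least 3 operations follow Task Sierra, putting Task Sierra no later than position 5. That position is achievable by scheduling everything else first.

5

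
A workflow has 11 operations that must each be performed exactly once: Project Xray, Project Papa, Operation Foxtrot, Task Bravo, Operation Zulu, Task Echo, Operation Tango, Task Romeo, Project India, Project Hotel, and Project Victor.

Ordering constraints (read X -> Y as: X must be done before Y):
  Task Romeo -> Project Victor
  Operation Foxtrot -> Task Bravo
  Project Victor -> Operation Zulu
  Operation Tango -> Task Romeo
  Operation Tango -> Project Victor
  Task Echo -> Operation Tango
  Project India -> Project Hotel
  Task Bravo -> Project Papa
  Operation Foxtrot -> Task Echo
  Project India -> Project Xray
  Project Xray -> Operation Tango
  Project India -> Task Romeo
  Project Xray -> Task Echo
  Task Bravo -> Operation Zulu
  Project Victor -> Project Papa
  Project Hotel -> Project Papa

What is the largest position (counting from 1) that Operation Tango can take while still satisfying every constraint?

Every operation that must follow Operation Tango has to come after it. Tracing all chains starting from Operation Tango, those operations are: Project Papa, Operation Zulu, Task Romeo, Project Victor — 4 in total.
With 4 mandatory successors out of 11 operations total, the latest slot for Operation Tango is 11−4 = 7, and it's reachable by doing all non-successors before Operation Tango.

7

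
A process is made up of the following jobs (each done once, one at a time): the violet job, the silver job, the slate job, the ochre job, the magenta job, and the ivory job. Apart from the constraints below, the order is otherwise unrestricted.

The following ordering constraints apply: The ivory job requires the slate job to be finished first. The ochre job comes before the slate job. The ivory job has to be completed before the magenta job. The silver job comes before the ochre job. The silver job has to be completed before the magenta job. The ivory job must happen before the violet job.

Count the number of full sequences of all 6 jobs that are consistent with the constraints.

2

Only the silver job has no prerequisites, so it must go first.
Systematically extending each partial ordering one job at a time and counting, there are 2 complete orderings.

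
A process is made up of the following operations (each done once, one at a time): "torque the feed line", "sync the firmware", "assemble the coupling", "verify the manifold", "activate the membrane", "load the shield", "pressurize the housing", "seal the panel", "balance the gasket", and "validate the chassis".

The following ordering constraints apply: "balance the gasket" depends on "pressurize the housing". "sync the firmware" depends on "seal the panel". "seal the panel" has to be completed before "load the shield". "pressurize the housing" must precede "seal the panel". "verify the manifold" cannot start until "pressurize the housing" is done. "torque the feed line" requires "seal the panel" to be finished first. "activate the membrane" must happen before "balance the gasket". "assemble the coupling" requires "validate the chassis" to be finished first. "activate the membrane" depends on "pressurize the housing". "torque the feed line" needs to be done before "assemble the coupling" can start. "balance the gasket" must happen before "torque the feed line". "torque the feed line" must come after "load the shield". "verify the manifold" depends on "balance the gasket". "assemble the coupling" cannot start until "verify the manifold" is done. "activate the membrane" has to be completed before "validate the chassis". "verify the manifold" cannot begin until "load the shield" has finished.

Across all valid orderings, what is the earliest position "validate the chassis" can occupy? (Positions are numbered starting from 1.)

Working backwards through the constraints from "validate the chassis", its full set of required predecessors is "activate the membrane", "pressurize the housing" — 2 of them.
With 2 mandatory predecessors, the earliest "validate the chassis" can sit is position 2+1 = 3, and placing just those 2 first achieves it.

3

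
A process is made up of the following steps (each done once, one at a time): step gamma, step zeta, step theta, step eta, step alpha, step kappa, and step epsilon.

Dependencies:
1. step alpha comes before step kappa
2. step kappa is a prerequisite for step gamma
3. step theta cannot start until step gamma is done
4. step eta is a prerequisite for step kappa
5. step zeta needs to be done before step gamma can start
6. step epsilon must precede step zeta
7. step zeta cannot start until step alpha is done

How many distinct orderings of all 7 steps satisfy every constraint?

3 steps have no prerequisites (step eta, step alpha, step epsilon), so any of them could come first.
Counting all ways to extend the partial order to a total order gives 16.

16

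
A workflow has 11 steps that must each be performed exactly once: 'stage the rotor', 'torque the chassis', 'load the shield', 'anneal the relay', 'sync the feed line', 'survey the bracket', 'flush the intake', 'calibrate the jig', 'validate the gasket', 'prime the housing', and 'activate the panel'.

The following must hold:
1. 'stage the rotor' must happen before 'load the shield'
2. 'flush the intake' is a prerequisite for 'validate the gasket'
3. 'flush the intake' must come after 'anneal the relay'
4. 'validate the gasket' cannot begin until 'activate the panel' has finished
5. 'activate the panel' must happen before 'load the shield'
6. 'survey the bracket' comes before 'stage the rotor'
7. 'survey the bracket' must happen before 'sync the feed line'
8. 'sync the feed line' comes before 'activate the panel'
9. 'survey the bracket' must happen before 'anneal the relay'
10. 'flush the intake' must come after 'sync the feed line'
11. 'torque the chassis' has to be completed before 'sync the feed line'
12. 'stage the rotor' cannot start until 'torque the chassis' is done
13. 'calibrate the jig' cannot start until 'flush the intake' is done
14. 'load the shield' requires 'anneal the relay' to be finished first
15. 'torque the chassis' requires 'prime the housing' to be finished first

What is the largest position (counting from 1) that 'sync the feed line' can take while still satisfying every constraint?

The steps that are forced after 'sync the feed line', directly or by a chain of constraints, are 'load the shield', 'flush the intake', 'calibrate the jig', 'validate the gasket', 'activate the panel'. That's 5 steps.
With 5 mandatory successors out of 11 steps total, the latest slot for 'sync the feed line' is 11−5 = 6, and it's reachable by doing all non-successors before 'sync the feed line'.

6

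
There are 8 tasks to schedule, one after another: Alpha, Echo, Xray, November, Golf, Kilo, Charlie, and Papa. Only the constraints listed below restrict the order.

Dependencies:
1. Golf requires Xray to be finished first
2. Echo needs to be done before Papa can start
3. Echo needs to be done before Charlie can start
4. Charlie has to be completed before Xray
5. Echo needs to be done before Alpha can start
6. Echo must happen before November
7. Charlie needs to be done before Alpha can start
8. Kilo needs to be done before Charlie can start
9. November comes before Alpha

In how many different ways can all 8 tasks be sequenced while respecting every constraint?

2 tasks have no prerequisites (Echo, Kilo), so any of them could come first.
Enumerating by repeatedly choosing an available task (one whose prerequisites are all placed) gives 138 distinct complete orderings.

138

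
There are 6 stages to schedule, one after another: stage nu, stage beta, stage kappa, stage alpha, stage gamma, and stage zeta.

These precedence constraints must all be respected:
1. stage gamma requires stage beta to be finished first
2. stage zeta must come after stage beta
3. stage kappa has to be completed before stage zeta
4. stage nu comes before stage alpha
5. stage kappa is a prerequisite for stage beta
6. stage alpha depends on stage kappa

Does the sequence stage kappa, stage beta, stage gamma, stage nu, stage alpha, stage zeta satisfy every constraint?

Yes

Checking each listed constraint against this order: for instance, stage kappa is in position 1 and stage zeta in position 6, so that constraint holds — and the remaining constraints check out the same way.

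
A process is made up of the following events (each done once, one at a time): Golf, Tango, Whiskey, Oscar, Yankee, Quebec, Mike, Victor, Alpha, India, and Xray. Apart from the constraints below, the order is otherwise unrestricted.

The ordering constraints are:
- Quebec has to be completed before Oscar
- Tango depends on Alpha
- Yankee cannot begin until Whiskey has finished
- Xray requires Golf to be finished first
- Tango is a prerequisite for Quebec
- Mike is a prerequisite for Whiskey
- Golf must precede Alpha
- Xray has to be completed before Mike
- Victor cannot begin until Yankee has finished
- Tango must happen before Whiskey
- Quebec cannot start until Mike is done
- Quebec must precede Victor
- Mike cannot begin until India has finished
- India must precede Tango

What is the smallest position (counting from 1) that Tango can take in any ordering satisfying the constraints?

Working backwards through the constraints from Tango, its full set of required predecessors is Golf, Alpha, India — 3 of them.
With 3 mandatory predecessors, the earliest Tango can sit is position 3+1 = 4, and placing just those 3 first achieves it.

4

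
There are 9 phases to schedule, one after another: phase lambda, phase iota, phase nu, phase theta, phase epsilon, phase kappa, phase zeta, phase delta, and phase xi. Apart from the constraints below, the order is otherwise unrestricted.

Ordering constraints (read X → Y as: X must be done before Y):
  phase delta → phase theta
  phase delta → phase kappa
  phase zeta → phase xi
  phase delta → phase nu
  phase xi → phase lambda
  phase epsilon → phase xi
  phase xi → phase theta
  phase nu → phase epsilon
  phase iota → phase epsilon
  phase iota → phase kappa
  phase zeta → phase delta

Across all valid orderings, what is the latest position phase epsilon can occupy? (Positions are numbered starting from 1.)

6

The phases that are forced after phase epsilon, directly or by a chain of constraints, are phase lambda, phase theta, phase xi. That's 3 phases.
With 3 mandatory successors out of 9 phases total, the latest slot for phase epsilon is 9−3 = 6, and it's reachable by doing all non-successors before phase epsilon.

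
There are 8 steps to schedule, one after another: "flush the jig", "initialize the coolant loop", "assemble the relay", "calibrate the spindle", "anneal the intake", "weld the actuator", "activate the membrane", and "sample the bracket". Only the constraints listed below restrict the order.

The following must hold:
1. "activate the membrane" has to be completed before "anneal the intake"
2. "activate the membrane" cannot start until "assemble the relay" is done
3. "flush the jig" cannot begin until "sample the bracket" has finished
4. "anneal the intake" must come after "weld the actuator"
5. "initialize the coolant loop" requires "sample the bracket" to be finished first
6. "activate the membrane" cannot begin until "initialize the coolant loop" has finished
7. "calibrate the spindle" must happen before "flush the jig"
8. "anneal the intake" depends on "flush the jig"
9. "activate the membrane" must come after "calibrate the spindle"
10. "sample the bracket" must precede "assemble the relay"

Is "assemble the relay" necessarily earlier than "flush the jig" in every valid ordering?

"assemble the relay" and "flush the jig" are not related by any chain of constraints.
So "assemble the relay" can come before "flush the jig" or after — it is not forced.

No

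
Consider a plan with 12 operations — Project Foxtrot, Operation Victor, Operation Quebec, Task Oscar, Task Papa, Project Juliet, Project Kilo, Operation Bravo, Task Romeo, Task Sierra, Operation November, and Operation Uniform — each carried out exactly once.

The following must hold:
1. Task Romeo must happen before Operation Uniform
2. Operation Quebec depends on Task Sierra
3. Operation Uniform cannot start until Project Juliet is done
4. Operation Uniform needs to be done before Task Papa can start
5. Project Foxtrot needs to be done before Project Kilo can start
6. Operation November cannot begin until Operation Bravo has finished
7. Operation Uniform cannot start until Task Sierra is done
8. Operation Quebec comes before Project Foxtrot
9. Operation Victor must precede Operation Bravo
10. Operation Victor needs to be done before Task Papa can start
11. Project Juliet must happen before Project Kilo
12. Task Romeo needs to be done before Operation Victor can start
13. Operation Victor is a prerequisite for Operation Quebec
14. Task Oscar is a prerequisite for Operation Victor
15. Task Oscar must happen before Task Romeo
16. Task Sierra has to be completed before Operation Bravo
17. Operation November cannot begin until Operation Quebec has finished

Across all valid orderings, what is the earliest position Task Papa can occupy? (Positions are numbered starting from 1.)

7

The operations that are forced before Task Papa, directly or transitively, are Operation Victor, Task Oscar, Project Juliet, Task Romeo, Task Sierra, Operation Uniform. That's 6 operations.
So at minimum 6 operations come before Task Papa, putting Task Papa no earlier than position 7. That position is achievable by scheduling exactly those predecessors first.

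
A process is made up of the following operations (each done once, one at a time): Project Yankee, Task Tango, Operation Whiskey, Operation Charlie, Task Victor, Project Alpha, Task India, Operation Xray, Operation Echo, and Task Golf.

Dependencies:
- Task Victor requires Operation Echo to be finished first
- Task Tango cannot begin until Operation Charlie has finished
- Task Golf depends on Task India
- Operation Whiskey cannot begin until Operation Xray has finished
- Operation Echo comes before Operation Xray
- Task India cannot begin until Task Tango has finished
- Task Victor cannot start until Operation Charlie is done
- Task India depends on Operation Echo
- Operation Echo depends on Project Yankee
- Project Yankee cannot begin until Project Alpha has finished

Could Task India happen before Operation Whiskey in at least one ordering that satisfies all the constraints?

Yes

No chain of constraints runs from Operation Whiskey to Task India, so Operation Whiskey is not required to come first.
That means at least one valid schedule has Task India before Operation Whiskey.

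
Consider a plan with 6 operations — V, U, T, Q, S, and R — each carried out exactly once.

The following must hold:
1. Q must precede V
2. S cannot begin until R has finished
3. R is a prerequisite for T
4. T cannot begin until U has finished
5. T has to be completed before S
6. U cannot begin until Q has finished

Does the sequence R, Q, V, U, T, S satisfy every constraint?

Every stated constraint is respected: R sits at position 1, ahead of S at position 6, and each of the other listed pairs likewise has the predecessor earlier in the sequence.

Yes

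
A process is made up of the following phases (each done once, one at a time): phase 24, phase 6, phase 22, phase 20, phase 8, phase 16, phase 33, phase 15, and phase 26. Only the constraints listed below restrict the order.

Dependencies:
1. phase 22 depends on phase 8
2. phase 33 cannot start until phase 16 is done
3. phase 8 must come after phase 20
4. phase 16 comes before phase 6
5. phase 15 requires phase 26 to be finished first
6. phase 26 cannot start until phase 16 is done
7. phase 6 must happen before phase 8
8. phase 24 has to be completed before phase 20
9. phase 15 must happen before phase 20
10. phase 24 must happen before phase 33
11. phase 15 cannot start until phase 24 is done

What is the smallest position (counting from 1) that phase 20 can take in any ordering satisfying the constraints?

5

Working backwards through the constraints from phase 20, its full set of required predecessors is phase 24, phase 16, phase 15, phase 26 — 4 of them.
So at minimum 4 phases come before phase 20, putting phase 20 no earlier than position 5. That position is achievable by scheduling exactly those predecessors first.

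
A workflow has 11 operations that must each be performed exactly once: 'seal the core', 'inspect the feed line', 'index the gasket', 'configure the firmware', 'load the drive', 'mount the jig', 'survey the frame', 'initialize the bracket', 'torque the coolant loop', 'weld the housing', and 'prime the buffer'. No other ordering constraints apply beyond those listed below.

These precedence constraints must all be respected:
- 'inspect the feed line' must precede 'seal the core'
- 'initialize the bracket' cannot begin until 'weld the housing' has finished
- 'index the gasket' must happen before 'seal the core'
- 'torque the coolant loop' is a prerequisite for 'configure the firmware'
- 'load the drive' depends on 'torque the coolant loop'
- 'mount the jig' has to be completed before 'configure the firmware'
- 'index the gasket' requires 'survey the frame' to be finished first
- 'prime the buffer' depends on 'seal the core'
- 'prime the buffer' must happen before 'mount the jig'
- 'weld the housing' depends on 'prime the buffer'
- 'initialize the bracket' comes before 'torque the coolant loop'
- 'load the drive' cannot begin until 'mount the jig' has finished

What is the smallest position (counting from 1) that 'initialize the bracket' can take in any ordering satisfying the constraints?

7

Every operation that must precede 'initialize the bracket' has to come before it. Tracing all chains that end at 'initialize the bracket', those operations are: 'seal the core', 'inspect the feed line', 'index the gasket', 'survey the frame', 'weld the housing', 'prime the buffer' — 6 in total.
So at minimum 6 operations come before 'initialize the bracket', putting 'initialize the bracket' no earlier than position 7. That position is achievable by scheduling exactly those predecessors first.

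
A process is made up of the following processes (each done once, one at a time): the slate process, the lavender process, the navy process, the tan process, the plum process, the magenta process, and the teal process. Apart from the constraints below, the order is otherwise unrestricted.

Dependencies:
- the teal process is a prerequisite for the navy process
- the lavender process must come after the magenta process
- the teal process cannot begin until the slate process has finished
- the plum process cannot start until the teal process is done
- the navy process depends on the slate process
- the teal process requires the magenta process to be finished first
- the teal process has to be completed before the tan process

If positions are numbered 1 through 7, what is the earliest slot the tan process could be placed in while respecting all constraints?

4

The processes that are forced before the tan process, directly or transitively, are the slate process, the magenta process, the teal process. That's 3 processes.
So at minimum 3 processes come before the tan process, putting the tan process no earlier than position 4. That position is achievable by scheduling exactly those predecessors first.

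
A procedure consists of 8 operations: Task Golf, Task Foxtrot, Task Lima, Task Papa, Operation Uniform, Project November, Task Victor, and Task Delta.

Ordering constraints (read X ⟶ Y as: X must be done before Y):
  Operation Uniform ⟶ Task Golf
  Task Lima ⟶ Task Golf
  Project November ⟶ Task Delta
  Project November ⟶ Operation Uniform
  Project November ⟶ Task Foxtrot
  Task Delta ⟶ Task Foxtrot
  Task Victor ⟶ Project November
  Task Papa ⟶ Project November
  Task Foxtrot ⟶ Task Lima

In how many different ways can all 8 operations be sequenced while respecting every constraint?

8

The operations with no prerequisites are Task Papa, Task Victor; any of them can be placed first.
Systematically extending each partial ordering one operation at a time and counting, there are 8 complete orderings.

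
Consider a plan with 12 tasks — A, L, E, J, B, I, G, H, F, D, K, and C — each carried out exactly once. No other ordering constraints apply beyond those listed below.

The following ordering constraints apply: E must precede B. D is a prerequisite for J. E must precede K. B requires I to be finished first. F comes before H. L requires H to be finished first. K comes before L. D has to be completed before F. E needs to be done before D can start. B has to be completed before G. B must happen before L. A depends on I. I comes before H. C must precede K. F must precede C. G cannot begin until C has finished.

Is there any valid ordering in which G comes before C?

No

There is a dependency chain C → G, so G always comes after C.
So no valid ordering can have G before C.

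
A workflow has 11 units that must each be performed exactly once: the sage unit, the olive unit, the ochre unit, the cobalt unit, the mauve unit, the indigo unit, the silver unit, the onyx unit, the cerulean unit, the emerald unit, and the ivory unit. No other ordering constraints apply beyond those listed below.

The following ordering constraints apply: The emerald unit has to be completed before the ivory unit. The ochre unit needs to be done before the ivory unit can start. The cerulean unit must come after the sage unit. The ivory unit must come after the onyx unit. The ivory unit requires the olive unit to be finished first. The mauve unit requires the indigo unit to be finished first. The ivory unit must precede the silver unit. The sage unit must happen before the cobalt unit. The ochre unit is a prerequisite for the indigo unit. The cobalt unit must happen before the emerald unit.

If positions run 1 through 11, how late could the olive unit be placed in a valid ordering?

Following every chain forward from the olive unit, the units that must come later are the silver unit, the ivory unit — 2 of them.
With 2 mandatory successors out of 11 units total, the latest slot for the olive unit is 11−2 = 9, and it's reachable by doing all non-successors before the olive unit.

9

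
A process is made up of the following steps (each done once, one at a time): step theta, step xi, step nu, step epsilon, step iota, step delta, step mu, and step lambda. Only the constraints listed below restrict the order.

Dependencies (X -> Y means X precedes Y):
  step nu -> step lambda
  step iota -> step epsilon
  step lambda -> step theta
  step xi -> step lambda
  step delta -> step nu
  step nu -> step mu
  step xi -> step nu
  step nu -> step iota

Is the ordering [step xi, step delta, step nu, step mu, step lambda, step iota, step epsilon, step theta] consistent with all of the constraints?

Yes

Going through the constraints one by one, each required predecessor appears earlier in the sequence than its dependent — e.g. step xi (position 1) is before step lambda (position 5), as required.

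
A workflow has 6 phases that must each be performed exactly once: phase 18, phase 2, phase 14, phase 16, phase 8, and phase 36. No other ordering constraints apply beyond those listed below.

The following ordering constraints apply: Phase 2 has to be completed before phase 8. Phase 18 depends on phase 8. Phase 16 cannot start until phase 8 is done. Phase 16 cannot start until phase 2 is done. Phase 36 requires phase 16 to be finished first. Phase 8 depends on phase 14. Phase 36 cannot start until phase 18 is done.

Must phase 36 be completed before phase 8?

In fact the dependencies run the other way: phase 8 → phase 18 → phase 36.
So phase 36 never precedes phase 8.

No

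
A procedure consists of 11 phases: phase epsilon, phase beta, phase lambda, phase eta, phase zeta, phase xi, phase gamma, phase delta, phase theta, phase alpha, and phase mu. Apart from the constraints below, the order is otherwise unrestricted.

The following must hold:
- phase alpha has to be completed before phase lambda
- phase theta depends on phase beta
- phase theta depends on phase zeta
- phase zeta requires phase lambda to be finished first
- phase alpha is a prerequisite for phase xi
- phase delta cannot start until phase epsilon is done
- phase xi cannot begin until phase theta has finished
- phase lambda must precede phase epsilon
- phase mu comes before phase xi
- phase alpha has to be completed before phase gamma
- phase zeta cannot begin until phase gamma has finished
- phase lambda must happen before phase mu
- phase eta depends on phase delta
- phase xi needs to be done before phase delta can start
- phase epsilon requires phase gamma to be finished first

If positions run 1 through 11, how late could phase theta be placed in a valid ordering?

Every phase that must follow phase theta has to come after it. Tracing all chains starting from phase theta, those phases are: phase eta, phase xi, phase delta — 3 in total.
With 3 mandatory successors out of 11 phases total, the latest slot for phase theta is 11−3 = 8, and it's reachable by doing all non-successors before phase theta.

8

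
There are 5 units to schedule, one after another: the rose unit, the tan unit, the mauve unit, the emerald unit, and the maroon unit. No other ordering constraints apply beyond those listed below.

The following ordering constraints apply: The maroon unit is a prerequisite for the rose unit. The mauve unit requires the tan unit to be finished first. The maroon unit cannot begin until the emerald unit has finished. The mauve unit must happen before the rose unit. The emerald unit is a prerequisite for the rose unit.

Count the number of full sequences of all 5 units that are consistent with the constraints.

The units with no prerequisites are the tan unit, the emerald unit; any of them can be placed first.
Counting all ways to extend the partial order to a total order gives 6.

6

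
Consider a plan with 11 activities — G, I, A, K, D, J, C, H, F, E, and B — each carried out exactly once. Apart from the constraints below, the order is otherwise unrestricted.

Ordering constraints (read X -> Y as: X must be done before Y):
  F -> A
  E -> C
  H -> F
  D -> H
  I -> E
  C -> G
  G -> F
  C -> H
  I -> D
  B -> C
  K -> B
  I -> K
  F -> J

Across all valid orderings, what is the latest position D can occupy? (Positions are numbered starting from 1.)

7

Every activity that must follow D has to come after it. Tracing all chains starting from D, those activities are: A, J, H, F — 4 in total.
So at least 4 activities follow D, putting D no later than position 7. That position is achievable by scheduling everything else first.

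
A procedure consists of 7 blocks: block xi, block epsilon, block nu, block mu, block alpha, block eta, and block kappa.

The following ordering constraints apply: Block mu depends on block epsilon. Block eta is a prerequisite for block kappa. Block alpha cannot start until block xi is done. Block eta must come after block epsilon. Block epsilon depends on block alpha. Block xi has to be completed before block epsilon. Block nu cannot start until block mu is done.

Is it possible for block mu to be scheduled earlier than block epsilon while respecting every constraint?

No

Following block epsilon → block mu, block epsilon must precede block mu in every valid ordering.
Hence block mu can never be scheduled before block epsilon.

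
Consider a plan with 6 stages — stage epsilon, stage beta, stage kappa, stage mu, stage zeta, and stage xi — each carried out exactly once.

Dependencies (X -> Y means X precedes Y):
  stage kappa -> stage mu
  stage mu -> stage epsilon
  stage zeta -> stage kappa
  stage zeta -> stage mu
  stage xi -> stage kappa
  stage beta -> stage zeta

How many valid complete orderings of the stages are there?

3

The stages with no prerequisites are stage beta, stage xi; any of them can be placed first.
Counting all ways to extend the partial order to a total order gives 3.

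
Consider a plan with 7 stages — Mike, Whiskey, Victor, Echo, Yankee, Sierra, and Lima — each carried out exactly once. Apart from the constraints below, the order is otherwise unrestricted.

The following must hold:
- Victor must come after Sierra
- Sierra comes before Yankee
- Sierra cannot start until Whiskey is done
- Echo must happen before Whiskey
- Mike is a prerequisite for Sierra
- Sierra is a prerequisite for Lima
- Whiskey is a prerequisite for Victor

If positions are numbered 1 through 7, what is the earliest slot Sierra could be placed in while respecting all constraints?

4

Every stage that must precede Sierra has to come before it. Tracing all chains that end at Sierra, those stages are: Mike, Whiskey, Echo — 3 in total.
So at minimum 3 stages come before Sierra, putting Sierra no earlier than position 4. That position is achievable by scheduling exactly those predecessors first.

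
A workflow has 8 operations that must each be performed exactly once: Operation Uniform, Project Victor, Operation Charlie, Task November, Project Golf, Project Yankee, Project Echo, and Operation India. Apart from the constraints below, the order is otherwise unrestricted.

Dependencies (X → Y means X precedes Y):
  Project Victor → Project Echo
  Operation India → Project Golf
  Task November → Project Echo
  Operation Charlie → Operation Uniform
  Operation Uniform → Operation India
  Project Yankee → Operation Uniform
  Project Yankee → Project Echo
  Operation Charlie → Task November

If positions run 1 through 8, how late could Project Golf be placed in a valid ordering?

Project Golf has no required successors, so nothing stops it from going last (position 8).

8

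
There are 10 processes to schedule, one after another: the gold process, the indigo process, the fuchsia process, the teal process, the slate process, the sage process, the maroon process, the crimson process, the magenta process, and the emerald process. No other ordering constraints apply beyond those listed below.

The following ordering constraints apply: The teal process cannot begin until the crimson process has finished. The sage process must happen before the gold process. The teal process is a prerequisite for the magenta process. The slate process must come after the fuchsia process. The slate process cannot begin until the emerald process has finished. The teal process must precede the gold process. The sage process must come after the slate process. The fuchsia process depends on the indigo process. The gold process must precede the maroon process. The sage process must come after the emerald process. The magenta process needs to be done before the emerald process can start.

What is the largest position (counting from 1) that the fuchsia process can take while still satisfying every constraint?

6

The processes that are forced after the fuchsia process, directly or by a chain of constraints, are the gold process, the slate process, the sage process, the maroon process. That's 4 processes.
With 4 mandatory successors out of 10 processes total, the latest slot for the fuchsia process is 10−4 = 6, and it's reachable by doing all non-successors before the fuchsia process.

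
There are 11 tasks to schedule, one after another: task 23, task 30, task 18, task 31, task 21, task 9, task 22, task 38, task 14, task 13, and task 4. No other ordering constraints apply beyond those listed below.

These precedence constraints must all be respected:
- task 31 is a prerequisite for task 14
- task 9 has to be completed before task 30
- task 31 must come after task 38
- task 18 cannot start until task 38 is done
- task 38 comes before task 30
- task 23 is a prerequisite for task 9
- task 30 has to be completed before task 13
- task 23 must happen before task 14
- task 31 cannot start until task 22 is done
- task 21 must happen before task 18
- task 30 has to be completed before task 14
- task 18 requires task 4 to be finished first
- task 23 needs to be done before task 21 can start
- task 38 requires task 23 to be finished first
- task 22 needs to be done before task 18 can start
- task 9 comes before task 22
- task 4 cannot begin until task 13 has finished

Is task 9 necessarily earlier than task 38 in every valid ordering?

No

Task 9 and task 38 are not related by any chain of constraints.
There exist valid orderings with task 38 before task 9, so task 9 is not required to come first.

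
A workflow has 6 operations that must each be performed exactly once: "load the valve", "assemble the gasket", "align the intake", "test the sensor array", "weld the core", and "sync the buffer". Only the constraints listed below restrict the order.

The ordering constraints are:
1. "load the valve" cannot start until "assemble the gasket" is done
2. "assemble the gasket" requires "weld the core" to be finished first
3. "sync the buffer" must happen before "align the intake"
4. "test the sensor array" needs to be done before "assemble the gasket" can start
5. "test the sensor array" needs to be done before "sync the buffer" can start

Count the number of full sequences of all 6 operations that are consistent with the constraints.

The operations with no prerequisites are "test the sensor array", "weld the core"; any of them can be placed first.
Enumerating by repeatedly choosing an available operation (one whose prerequisites are all placed) gives 16 distinct complete orderings.

16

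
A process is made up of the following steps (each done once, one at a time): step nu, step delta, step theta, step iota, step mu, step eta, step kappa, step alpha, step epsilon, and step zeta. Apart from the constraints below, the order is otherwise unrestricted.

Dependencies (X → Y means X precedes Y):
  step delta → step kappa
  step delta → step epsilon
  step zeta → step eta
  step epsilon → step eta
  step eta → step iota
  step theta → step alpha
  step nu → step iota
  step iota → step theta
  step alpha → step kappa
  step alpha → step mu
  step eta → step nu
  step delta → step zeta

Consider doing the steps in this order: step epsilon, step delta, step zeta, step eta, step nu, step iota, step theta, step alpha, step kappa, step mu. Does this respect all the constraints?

No

Here step delta comes after step epsilon.
Since step delta is required before step epsilon, the ordering is invalid.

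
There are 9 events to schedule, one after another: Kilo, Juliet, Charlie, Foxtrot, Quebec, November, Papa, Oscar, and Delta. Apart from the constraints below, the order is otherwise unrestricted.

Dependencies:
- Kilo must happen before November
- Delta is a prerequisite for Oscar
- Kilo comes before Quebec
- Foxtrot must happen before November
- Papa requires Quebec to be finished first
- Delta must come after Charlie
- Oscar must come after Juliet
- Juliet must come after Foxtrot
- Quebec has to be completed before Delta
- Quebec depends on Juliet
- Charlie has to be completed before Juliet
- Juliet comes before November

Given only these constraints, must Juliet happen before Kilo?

Juliet and Kilo are not related by any chain of constraints.
So Juliet can come before Kilo or after — it is not forced.

No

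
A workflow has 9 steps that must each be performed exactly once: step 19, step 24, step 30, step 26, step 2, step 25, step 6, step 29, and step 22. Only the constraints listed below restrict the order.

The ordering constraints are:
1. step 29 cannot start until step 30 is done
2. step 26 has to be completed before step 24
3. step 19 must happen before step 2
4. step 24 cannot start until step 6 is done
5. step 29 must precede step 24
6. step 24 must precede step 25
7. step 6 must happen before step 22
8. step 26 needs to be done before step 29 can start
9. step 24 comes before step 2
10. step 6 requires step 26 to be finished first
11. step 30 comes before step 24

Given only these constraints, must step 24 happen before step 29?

No

In fact the dependencies run the other way: step 29 → step 24.
So step 24 does not have to come before step 29 — it cannot.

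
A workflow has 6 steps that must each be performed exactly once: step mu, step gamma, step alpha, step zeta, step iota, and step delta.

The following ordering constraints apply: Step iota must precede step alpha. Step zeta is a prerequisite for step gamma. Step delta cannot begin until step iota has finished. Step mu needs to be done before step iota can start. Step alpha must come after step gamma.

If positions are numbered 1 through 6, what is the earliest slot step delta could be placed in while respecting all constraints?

3

Working backwards through the constraints from step delta, its full set of required predecessors is step mu, step iota — 2 of them.
With 2 mandatory predecessors, the earliest step delta can sit is position 2+1 = 3, and placing just those 2 first achieves it.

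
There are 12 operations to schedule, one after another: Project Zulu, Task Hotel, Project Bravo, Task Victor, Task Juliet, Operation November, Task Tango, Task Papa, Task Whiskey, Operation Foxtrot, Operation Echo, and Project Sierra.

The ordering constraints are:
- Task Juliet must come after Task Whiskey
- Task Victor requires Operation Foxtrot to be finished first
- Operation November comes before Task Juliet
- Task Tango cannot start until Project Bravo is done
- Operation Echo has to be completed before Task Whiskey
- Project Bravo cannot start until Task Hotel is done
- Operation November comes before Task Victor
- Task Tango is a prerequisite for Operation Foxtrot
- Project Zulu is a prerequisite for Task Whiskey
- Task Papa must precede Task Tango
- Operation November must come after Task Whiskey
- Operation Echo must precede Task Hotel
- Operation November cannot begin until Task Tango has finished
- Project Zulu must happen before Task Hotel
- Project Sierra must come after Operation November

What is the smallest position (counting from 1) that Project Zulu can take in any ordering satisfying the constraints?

Project Zulu has no prerequisites at all, so it can go in position 1.

1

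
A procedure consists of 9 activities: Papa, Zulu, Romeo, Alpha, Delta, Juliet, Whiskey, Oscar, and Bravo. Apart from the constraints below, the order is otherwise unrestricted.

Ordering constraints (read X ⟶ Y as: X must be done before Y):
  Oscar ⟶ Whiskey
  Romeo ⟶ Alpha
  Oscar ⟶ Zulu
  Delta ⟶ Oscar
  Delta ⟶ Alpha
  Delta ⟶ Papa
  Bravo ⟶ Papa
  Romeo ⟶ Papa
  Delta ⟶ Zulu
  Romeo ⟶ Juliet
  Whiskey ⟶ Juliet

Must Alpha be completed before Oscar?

No

Alpha and Oscar are not related by any chain of constraints.
There exist valid orderings with Oscar before Alpha, so Alpha is not required to come first.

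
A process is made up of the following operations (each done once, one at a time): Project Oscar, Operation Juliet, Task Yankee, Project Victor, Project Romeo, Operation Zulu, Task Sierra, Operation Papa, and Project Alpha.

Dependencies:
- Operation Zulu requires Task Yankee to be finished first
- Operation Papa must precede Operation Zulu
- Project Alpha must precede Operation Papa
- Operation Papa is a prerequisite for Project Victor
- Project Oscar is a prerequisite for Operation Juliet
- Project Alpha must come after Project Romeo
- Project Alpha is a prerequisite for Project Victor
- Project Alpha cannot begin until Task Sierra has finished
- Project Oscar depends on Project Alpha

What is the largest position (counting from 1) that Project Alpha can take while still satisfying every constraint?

Following every chain forward from Project Alpha, the operations that must come later are Project Oscar, Operation Juliet, Project Victor, Operation Zulu, Operation Papa — 5 of them.
So at least 5 operations follow Project Alpha, putting Project Alpha no later than position 4. That position is achievable by scheduling everything else first.

4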